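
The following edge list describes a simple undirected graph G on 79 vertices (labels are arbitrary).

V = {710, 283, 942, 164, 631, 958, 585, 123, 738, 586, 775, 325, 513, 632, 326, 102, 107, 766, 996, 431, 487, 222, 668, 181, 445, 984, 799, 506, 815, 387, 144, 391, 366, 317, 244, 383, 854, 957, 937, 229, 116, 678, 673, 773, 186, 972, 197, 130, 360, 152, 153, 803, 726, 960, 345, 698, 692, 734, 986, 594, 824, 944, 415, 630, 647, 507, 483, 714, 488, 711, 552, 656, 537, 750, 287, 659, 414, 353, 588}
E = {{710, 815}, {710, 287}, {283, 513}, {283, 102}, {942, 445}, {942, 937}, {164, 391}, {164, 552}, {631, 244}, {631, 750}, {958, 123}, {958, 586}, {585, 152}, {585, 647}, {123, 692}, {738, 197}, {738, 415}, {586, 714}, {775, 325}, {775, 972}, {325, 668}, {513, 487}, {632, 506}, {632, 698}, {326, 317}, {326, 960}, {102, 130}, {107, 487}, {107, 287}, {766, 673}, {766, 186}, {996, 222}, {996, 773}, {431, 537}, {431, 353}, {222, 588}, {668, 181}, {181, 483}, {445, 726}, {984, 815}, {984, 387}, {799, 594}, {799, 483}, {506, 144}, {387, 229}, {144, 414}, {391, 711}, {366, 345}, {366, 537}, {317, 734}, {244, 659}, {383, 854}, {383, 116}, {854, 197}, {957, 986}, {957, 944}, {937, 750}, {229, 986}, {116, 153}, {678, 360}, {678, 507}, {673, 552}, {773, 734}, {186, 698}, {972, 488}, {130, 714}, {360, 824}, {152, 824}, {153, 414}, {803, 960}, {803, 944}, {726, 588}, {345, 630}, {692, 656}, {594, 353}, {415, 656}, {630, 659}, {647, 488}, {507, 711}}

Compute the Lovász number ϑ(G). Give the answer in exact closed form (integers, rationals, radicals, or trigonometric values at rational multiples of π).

79*cos(pi/79)/(cos(pi/79) + 1)

N(317) = {326, 734}, |N(317)| = 2.
N(585) = {152, 647}, |N(585)| = 2.
N(714) = {586, 130}, |N(714)| = 2.
N(815) = {710, 984}, |N(815)| = 2.
Regular of degree 2 on 79 vertices: this is C_{79}, the 79-cycle.
spec(A) ≈ [2.0, 1.9937, 1.9748, 1.9433, 1.8996, 1.8439, 1.7766, 1.698, 1.6086, 1.5091, 1.4001, 1.2822, 1.1562, 1.0229, 0.8831, 0.7377, 0.5877, 0.434, 0.2775, 0.1192, -0.0398, -0.1985, -0.356, -0.5112, -0.6632, -0.8111, -0.9537, -1.0904, -1.2202, -1.3422, -1.4558, -1.5601, -1.6546, -1.7386, -1.8117, -1.8733, -1.923, -1.9606, -1.9858, -1.9984] (distinct, 4 d.p.).
With N=79: ϑ(G) = 79·(-(-1)*2*cos(pi/79))/(2−(-2*cos(pi/79))) = 79*cos(pi/79)/(cos(pi/79) + 1).
≈ 39.48438 (to 5 d.p.).
α=39, χ(Ḡ)=40; ϑ=79*cos(pi/79)/(cos(pi/79) + 1) lies between (both strict).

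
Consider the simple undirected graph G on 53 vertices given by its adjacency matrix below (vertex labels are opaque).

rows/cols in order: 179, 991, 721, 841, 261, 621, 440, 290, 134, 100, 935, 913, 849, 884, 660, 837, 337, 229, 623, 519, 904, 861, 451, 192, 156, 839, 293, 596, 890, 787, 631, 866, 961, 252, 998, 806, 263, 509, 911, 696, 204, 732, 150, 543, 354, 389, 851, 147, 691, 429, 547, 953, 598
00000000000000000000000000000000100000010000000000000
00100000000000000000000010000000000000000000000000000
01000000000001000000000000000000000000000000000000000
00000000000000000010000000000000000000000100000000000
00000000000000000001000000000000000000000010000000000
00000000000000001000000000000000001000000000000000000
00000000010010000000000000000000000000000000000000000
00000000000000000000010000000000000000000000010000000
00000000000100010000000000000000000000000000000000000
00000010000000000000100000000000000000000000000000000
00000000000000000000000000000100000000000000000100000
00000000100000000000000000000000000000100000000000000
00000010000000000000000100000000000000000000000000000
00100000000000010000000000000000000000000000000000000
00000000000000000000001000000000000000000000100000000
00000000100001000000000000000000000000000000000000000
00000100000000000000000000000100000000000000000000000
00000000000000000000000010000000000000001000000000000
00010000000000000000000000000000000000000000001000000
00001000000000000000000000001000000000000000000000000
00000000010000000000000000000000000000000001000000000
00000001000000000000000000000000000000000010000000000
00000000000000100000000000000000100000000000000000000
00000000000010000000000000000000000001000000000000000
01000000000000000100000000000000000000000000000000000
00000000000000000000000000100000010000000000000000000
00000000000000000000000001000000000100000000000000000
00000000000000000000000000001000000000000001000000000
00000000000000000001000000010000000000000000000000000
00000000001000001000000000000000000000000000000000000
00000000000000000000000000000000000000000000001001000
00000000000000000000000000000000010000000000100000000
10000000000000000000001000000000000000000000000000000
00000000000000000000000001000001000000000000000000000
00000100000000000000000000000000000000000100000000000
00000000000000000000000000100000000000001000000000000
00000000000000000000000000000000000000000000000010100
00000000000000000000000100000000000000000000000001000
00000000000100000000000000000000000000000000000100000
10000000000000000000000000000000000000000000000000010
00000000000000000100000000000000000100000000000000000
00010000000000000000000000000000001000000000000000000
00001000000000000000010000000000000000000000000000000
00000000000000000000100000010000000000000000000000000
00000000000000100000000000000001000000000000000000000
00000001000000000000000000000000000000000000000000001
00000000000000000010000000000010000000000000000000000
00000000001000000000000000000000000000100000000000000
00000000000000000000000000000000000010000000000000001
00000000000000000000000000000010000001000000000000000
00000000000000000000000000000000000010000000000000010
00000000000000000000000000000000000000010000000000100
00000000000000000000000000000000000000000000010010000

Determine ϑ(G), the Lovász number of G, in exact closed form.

53*cos(pi/53)/(cos(pi/53) + 1)

deg(621) = 2; N(621) = {337, 998}.
deg(837) = 2; N(837) = {134, 884}.
Vertex 732 has 2 neighbors: 841, 998.
Vertex 691 has 2 neighbors: 263, 598.
2-regular, N=53; connected 2-regular on 53 ⇒ C_{53}.
spec(A) ≈ [2.0, 1.986, 1.944, 1.8748, 1.7793, 1.6588, 1.515, 1.35, 1.166, 0.9656, 0.7517, 0.5272, 0.2953, 0.0593, -0.1776, -0.412, -0.6405, -0.8601, -1.0676, -1.2602, -1.435, -1.5897, -1.7221, -1.8303, -1.9128, -1.9685, -1.9965] (distinct, 4 d.p.).
λ_max=2, λ_min=-2*cos(pi/53); ϑ = −53·λ_min/(λ_max−λ_min) = 53*cos(pi/53)/(cos(pi/53) + 1).
Numerically 26.476709.
Sandwich: α(G)=26 ≤ ϑ(G)=53*cos(pi/53)/(cos(pi/53) + 1) ≤ χ(Ḡ)=27 (both strict).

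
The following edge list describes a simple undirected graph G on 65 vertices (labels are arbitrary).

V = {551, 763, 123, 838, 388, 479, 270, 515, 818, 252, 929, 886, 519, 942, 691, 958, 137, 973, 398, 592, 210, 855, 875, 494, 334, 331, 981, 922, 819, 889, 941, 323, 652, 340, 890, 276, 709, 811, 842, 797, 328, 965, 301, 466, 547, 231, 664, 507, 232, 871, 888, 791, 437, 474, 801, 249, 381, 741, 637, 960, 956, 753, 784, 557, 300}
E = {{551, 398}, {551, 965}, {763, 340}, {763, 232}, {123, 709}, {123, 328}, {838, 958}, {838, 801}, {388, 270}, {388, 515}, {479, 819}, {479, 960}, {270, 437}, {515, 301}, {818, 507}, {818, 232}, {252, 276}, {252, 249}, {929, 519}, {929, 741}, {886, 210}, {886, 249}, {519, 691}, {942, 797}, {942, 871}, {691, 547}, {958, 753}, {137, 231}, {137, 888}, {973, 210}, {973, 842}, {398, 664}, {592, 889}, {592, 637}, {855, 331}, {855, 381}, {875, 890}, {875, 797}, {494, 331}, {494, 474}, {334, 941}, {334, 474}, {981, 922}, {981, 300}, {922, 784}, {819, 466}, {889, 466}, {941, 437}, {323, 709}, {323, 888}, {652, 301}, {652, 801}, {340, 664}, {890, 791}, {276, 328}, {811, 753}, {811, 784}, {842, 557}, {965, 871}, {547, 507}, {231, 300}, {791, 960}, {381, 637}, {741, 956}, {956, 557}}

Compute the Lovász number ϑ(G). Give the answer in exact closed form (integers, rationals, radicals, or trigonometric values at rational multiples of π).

N(960) = {479, 791}, |N(960)| = 2.
N(437) = {270, 941}, |N(437)| = 2.
deg(709) = 2; N(709) = {123, 323}.
Vertex 965 has 2 neighbors: 551, 871.
deg(v) = 2 for all v (|V|=65); connected 2-regular on 65 ⇒ C_{65}.
Distinct eigenvalues (to 3 d.p.): [2.0, 1.991, 1.963, 1.916, 1.852, 1.771, 1.673, 1.559, 1.431, 1.29, 1.136, 0.972, 0.799, 0.618, 0.432, 0.241, 0.048, -0.145, -0.337, -0.525, -0.709, -0.886, -1.055, -1.214, -1.362, -1.497, -1.618, -1.724, -1.814, -1.887, -1.942, -1.979, -1.998].
λ_max=2, λ_min=-2*cos(pi/65); ϑ = −65·λ_min/(λ_max−λ_min) = 65*cos(pi/65)/(cos(pi/65) + 1).
= 32.4810… (decimal).
Check 32 ≤ 65*cos(pi/65)/(cos(pi/65) + 1) ≤ 33: both strict.

65*cos(pi/65)/(cos(pi/65) + 1)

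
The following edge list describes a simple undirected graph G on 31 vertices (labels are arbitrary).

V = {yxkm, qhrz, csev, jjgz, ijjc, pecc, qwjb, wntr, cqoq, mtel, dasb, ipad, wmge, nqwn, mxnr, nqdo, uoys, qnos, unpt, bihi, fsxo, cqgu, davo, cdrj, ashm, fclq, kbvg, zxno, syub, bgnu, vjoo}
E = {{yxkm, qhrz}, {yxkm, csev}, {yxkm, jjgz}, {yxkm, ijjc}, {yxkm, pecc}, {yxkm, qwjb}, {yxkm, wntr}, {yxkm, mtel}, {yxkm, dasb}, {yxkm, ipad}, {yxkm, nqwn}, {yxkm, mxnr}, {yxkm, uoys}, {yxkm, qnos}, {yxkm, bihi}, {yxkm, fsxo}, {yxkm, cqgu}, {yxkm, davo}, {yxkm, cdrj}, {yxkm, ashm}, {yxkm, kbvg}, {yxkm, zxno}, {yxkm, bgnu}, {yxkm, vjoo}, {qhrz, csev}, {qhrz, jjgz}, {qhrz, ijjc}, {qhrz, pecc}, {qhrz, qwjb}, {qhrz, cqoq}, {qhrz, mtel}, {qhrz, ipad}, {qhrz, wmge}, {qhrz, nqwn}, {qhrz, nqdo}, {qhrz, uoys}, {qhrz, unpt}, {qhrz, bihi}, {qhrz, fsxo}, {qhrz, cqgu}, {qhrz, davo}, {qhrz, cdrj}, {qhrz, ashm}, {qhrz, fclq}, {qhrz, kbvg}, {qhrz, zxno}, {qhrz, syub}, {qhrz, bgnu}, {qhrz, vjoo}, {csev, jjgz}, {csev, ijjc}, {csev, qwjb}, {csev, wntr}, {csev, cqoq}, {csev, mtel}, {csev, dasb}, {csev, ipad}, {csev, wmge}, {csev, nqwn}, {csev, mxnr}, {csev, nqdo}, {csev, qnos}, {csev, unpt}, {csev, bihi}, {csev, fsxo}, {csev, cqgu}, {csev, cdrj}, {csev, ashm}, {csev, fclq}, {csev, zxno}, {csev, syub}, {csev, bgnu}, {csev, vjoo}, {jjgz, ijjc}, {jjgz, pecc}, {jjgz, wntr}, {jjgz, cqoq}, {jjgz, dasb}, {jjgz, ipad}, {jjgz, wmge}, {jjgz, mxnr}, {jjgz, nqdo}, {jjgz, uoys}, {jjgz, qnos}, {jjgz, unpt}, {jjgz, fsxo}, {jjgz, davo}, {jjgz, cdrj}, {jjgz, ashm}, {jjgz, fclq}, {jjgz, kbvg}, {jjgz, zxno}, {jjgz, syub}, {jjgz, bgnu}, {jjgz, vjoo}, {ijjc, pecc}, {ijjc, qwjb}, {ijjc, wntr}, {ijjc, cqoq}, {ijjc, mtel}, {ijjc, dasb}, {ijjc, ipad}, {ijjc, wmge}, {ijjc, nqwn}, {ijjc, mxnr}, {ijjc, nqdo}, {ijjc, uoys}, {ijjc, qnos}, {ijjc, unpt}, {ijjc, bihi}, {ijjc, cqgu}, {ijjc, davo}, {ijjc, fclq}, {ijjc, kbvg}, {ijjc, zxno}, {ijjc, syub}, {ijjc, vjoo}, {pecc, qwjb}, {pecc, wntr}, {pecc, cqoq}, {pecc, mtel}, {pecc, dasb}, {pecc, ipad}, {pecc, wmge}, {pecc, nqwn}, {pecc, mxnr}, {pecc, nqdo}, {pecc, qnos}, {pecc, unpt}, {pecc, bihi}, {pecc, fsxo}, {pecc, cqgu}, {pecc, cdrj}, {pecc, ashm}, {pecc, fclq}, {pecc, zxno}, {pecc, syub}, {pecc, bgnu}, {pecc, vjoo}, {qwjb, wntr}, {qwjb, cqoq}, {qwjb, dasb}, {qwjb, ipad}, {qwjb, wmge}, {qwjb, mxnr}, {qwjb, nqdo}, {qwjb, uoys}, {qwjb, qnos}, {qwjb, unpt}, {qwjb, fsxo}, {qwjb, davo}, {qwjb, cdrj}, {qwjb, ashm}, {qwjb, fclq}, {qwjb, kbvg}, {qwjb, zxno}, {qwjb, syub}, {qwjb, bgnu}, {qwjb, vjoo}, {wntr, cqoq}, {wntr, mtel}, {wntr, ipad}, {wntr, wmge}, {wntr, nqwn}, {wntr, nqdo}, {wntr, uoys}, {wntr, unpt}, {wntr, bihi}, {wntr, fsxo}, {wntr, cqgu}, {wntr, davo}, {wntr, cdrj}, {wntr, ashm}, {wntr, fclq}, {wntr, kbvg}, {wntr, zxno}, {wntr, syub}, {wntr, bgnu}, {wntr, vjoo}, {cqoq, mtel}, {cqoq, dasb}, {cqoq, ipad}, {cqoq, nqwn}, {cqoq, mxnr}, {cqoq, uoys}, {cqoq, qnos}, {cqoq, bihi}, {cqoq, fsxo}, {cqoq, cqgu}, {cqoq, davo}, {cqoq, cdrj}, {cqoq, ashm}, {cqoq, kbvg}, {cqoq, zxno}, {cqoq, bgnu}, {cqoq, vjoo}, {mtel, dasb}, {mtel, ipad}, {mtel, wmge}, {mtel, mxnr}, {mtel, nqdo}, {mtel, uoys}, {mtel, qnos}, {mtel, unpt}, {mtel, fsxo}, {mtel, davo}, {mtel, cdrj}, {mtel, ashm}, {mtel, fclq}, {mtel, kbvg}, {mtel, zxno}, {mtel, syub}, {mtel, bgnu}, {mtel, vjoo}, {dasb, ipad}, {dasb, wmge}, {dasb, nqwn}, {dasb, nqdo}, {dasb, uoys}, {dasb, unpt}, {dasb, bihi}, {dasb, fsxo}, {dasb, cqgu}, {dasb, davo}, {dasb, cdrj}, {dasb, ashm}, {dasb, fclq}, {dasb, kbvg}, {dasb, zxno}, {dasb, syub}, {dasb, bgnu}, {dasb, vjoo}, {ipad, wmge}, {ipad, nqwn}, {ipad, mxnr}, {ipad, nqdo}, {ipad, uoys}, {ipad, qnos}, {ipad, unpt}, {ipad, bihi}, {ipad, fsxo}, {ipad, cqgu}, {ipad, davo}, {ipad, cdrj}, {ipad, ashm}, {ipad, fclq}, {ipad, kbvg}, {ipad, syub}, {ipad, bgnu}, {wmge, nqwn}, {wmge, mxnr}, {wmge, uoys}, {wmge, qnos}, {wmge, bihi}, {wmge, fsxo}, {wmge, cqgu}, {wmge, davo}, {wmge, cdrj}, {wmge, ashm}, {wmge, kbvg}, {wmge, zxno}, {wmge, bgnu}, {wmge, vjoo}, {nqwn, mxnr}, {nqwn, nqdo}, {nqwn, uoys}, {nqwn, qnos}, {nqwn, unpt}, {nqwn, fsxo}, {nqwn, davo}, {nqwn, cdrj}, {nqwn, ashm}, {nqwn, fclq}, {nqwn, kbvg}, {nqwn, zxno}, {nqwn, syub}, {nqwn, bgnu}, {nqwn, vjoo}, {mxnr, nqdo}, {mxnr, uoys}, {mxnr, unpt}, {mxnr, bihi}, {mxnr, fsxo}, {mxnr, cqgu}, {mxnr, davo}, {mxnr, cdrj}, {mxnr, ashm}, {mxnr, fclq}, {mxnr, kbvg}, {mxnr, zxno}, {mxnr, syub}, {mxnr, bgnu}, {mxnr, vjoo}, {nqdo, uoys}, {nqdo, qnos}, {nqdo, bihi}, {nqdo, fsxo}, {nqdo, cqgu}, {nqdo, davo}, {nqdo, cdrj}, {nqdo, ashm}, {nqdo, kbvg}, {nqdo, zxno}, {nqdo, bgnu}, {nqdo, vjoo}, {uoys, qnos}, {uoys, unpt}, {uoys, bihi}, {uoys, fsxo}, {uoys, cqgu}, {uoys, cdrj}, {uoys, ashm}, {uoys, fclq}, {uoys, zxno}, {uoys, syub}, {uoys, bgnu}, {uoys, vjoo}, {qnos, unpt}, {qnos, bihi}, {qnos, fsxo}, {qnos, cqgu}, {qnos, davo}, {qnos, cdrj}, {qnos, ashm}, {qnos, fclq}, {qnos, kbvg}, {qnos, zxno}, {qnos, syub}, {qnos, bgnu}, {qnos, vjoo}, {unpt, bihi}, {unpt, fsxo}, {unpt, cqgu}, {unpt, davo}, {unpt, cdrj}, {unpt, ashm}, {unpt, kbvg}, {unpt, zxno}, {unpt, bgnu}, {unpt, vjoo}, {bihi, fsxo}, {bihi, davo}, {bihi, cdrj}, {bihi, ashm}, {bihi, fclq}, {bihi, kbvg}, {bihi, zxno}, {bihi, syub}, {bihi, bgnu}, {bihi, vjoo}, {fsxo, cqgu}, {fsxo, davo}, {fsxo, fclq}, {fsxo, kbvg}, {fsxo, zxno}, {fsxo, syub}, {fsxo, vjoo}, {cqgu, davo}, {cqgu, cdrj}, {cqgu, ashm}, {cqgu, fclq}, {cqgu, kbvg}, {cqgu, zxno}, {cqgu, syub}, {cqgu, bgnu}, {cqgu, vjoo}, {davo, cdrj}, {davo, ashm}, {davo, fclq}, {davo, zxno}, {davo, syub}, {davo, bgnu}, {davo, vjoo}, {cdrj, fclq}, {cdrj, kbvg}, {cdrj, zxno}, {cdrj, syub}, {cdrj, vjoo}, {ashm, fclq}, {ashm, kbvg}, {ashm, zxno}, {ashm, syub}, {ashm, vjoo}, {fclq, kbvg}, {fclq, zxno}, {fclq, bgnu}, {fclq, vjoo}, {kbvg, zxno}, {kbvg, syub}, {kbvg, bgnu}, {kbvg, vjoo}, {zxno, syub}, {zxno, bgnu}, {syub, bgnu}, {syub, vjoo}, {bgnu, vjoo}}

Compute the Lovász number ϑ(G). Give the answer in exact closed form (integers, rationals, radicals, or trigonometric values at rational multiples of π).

7

Vertex wmge has 24 neighbors: qhrz, csev, jjgz, ijjc, pecc, qwjb, wntr, mtel, dasb, ipad, nqwn, mxnr, uoys, qnos, bihi, fsxo, cqgu, davo, cdrj, ashm, kbvg, zxno, bgnu, vjoo.
Vertex fsxo has 26 neighbors: yxkm, qhrz, csev, jjgz, pecc, qwjb, wntr, cqoq, mtel, dasb, ipad, wmge, nqwn, mxnr, nqdo, uoys, qnos, unpt, bihi, cqgu, davo, fclq, kbvg, zxno, syub, vjoo.
N(dasb) = {yxkm, csev, jjgz, ijjc, pecc, qwjb, cqoq, mtel, ipad, wmge, nqwn, nqdo, uoys, unpt, bihi, fsxo, cqgu, davo, cdrj, ashm, fclq, kbvg, zxno, syub, bgnu, vjoo}, |N(dasb)| = 26.
deg(bihi) = 25; N(bihi) = {yxkm, qhrz, csev, ijjc, pecc, wntr, cqoq, dasb, ipad, wmge, mxnr, nqdo, uoys, qnos, unpt, fsxo, davo, cdrj, ashm, fclq, kbvg, zxno, syub, bgnu, vjoo}.
6 parts of sizes [7, 6, 5, 5, 5, 3]; α(G) = 7 = ϑ (perfect).
≈ 7.000000000 (to 9 d.p.).
7 ≤ 7 ≤ 7: collapsed.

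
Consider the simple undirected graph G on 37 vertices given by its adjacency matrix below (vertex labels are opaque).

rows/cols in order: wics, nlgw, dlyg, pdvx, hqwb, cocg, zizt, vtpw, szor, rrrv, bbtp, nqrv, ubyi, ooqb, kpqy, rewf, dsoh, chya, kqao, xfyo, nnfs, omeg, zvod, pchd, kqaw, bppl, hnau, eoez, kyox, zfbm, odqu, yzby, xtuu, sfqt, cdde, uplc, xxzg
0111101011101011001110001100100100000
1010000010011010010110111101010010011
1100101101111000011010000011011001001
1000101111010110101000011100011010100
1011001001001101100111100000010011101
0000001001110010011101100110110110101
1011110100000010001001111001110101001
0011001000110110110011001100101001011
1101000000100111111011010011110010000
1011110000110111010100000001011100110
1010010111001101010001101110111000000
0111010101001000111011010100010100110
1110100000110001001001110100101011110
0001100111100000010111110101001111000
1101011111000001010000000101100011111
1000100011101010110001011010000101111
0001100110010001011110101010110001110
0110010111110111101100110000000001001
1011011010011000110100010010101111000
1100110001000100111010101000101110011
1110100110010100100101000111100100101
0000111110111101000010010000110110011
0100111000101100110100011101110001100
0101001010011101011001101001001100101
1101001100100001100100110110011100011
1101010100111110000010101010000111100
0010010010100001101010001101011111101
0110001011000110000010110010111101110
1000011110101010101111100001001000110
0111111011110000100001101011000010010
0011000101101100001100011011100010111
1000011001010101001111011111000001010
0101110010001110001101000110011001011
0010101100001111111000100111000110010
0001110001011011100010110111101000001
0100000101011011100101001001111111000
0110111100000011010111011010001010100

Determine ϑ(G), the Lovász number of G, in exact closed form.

sqrt(37)

N(ooqb) = {pdvx, hqwb, vtpw, szor, rrrv, bbtp, chya, xfyo, nnfs, omeg, zvod, pchd, bppl, eoez, odqu, yzby, xtuu, sfqt}, |N(ooqb)| = 18.
Vertex bppl has 18 neighbors: wics, nlgw, pdvx, cocg, vtpw, bbtp, nqrv, ubyi, ooqb, kpqy, nnfs, zvod, kqaw, hnau, yzby, xtuu, sfqt, cdde.
N(kqaw) = {wics, nlgw, pdvx, zizt, vtpw, bbtp, rewf, dsoh, xfyo, zvod, pchd, bppl, hnau, zfbm, odqu, yzby, uplc, xxzg}, |N(kqaw)| = 18.
deg(rrrv) = 18; N(rrrv) = {wics, dlyg, pdvx, hqwb, cocg, bbtp, nqrv, ooqb, kpqy, rewf, chya, xfyo, eoez, zfbm, odqu, yzby, cdde, uplc}.
37-vertex 18-regular graph: Paley(37): SR with (k,λ,μ)=(18,8,9).
A has 3 distinct eigenvalues ≈ [18.0, 2.541381, -3.541381].
−37·(-sqrt(37)/2 - 1/2) / ((18)−(-sqrt(37)/2 - 1/2)) = sqrt(37) = ϑ(G).
= 6.0828… (decimal).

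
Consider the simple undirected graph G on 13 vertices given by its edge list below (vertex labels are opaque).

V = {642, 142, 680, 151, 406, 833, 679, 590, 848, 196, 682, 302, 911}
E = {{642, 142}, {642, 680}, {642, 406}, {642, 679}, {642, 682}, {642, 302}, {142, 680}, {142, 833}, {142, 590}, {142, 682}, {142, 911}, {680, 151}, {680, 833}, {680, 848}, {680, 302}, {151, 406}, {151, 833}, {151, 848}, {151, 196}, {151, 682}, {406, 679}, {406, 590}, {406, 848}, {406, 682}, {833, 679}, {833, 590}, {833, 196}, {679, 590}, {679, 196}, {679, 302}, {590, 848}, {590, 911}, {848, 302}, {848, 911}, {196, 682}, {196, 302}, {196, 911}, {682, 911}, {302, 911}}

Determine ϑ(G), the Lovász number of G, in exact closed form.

sqrt(13)

deg(302) = 6; N(302) = {642, 680, 679, 848, 196, 911}.
Vertex 833 has 6 neighbors: 142, 680, 151, 679, 590, 196.
Vertex 682 has 6 neighbors: 642, 142, 151, 406, 196, 911.
N(151) = {680, 406, 833, 848, 196, 682}, |N(151)| = 6.
6-regular, N=13; strongly regular (13,6,2,3).
spec(A) ≈ [6.0, 1.30278, -2.30278] (distinct, 5 d.p.).
ϑ = −N·λ_min/(λ_max−λ_min) = −13·(-sqrt(13)/2 - 1/2)/(6−(-sqrt(13)/2 - 1/2)) = sqrt(13).
= 3.605551… (decimal).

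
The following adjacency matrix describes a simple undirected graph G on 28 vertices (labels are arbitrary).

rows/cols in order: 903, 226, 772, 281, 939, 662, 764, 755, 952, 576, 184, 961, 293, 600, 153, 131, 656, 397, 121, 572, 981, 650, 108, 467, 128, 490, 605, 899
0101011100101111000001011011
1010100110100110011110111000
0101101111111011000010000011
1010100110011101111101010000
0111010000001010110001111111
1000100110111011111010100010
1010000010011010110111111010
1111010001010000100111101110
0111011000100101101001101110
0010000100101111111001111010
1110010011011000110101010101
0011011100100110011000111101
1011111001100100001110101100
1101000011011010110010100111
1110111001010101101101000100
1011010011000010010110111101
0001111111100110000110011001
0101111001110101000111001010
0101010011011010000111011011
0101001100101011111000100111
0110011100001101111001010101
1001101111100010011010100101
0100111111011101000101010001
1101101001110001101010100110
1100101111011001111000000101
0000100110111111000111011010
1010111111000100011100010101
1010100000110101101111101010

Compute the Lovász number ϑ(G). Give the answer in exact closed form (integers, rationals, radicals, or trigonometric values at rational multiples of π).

7

Vertex 656 has 15 neighbors: 281, 939, 662, 764, 755, 952, 576, 184, 600, 153, 572, 981, 467, 128, 899.
Vertex 153 has 15 neighbors: 903, 226, 772, 939, 662, 764, 576, 961, 600, 131, 656, 121, 572, 650, 490.
Vertex 952 has 15 neighbors: 226, 772, 281, 662, 764, 184, 600, 131, 656, 121, 650, 108, 128, 490, 605.
deg(293) = 15; N(293) = {903, 772, 281, 939, 662, 764, 576, 184, 600, 121, 572, 981, 108, 128, 490}.
deg(v) = 15 for all v (|V|=28); Kneser-type, 2-subsets of [8].
A has 3 distinct eigenvalues ≈ [15.0, 1.0, -5.0].
Lovász: ϑ = −28(-5)/(15+-1*(-5)) = 7.
Numerically 7.000000.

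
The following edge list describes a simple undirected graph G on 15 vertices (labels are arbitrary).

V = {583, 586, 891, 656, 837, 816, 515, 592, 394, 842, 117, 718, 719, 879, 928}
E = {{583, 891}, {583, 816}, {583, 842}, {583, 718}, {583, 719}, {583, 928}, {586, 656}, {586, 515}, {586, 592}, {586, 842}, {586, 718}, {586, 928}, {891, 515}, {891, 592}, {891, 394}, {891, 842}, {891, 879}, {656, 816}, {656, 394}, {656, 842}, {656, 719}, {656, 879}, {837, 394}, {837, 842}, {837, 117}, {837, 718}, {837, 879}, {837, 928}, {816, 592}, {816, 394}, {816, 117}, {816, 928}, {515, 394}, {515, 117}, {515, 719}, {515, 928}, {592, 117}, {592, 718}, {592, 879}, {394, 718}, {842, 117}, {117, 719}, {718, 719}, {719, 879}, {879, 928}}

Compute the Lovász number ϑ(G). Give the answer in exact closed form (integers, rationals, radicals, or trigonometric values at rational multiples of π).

5

deg(656) = 6; N(656) = {586, 816, 394, 842, 719, 879}.
N(891) = {583, 515, 592, 394, 842, 879}, |N(891)| = 6.
N(394) = {891, 656, 837, 816, 515, 718}, |N(394)| = 6.
deg(816) = 6; N(816) = {583, 656, 592, 394, 117, 928}.
15-vertex 6-regular graph: Kneser K(6,2) on C(6,2)=15 vertices.
spec(A) ≈ [6.0, 1.0, -3.0] (distinct, 4 d.p.).
λ_max=6, λ_min=-3; ϑ = −15·λ_min/(λ_max−λ_min) = 5.
Numerically 5.0000.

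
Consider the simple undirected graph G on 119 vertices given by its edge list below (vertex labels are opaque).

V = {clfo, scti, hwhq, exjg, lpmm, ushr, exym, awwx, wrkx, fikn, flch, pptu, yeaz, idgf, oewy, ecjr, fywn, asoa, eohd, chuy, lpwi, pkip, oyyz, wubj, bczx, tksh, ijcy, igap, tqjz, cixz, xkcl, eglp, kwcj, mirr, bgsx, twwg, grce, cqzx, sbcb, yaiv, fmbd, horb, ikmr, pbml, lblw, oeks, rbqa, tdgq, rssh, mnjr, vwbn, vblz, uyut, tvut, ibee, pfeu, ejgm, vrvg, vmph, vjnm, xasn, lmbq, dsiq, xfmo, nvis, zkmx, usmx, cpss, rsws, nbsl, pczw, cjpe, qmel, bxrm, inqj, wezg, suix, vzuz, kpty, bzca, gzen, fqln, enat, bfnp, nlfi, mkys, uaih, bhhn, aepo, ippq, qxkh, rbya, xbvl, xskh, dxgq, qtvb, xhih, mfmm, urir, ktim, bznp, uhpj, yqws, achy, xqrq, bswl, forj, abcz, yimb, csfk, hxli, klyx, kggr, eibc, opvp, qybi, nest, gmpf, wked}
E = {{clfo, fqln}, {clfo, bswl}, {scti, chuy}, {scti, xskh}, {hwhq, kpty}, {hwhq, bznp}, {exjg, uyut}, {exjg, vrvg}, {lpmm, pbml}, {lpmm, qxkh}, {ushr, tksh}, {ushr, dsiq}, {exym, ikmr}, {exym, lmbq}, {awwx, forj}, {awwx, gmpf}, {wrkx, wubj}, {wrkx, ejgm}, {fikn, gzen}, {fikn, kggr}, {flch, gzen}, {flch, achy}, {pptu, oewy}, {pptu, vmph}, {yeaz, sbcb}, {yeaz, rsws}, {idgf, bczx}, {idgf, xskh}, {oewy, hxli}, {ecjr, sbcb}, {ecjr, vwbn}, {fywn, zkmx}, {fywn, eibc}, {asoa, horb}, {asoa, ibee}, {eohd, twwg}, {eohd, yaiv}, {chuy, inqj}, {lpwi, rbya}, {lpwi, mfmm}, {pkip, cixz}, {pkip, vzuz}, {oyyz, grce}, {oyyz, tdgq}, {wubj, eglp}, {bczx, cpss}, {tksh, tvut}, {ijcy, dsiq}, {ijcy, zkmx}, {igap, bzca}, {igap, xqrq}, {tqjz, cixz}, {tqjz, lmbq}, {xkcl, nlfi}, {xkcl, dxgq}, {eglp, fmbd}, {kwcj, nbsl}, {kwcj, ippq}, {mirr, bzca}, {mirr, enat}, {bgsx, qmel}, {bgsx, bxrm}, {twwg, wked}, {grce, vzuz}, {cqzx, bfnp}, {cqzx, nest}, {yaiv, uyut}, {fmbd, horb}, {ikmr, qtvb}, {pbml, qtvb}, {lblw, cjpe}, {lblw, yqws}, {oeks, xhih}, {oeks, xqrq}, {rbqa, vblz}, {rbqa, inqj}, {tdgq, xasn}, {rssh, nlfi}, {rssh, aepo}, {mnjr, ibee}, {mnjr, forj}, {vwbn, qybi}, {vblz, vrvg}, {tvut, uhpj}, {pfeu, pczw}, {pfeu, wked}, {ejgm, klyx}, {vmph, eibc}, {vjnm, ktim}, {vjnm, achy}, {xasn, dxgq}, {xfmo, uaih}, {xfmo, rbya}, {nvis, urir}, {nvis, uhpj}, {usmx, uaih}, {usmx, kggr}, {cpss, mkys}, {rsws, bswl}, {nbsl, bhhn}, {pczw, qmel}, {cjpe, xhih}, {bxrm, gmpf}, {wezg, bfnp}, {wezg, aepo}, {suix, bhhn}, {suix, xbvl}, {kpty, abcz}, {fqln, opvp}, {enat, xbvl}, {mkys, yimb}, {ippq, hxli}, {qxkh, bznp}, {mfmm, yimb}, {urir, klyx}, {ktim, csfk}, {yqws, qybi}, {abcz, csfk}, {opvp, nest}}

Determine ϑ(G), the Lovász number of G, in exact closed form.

Vertex fikn has 2 neighbors: gzen, kggr.
N(gmpf) = {awwx, bxrm}, |N(gmpf)| = 2.
deg(xfmo) = 2; N(xfmo) = {uaih, rbya}.
Vertex eglp has 2 neighbors: wubj, fmbd.
2-regular, N=119; the odd cycle C_{119}.
Distinct eigenvalues (to 3 d.p.): [2.0, 1.997, 1.989, 1.975, 1.956, 1.931, 1.9, 1.865, 1.824, 1.778, 1.728, 1.672, 1.612, 1.547, 1.478, 1.405, 1.328, 1.247, 1.163, 1.075, 0.985, 0.891, 0.796, 0.698, 0.598, 0.496, 0.393, 0.289, 0.185, 0.079, -0.026, -0.132, -0.237, -0.342, -0.445, -0.547, -0.648, -0.747, -0.844, -0.938, -1.03, -1.119, -1.205, -1.288, -1.367, -1.442, -1.513, -1.58, -1.642, -1.7, -1.754, -1.802, -1.845, -1.883, -1.916, -1.944, -1.966, -1.983, -1.994, -1.999].
ϑ = −N·λ_min/(λ_max−λ_min) = −119·(-2*cos(pi/119))/(2−(-2*cos(pi/119))) = 119*cos(pi/119)/(cos(pi/119) + 1).
≈ 59.48963 (to 5 d.p.).
Lovász sandwich 59 ≤ 119*cos(pi/119)/(cos(pi/119) + 1) ≤ 60: both strict.

119*cos(pi/119)/(cos(pi/119) + 1)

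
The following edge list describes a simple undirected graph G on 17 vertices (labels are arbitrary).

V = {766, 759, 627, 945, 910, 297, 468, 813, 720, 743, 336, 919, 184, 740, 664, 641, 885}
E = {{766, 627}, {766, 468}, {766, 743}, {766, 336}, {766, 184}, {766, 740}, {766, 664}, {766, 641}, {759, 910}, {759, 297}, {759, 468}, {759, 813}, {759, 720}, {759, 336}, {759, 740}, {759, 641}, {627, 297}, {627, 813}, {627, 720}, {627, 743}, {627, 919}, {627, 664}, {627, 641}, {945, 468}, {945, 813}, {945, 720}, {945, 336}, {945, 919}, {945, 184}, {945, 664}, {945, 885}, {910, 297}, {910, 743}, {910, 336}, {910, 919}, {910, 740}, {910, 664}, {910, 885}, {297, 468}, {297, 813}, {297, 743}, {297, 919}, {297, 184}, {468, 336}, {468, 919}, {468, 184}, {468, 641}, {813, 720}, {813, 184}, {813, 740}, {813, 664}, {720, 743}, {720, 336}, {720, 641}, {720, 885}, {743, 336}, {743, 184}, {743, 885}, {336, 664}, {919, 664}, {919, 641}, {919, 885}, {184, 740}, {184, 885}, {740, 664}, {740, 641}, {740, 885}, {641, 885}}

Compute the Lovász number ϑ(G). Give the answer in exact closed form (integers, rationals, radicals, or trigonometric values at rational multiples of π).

deg(919) = 8; N(919) = {627, 945, 910, 297, 468, 664, 641, 885}.
deg(627) = 8; N(627) = {766, 297, 813, 720, 743, 919, 664, 641}.
deg(885) = 8; N(885) = {945, 910, 720, 743, 919, 184, 740, 641}.
Vertex 336 has 8 neighbors: 766, 759, 945, 910, 468, 720, 743, 664.
Every vertex has degree 8 (N=17); Paley(17): SR with (k,λ,μ)=(8,3,4).
The 3 distinct eigenvalues: [8.0, 1.56155, -2.56155].
Lovász: ϑ = −17(-sqrt(17)/2 - 1/2)/(8+-(-sqrt(17)/2 - 1/2)) = sqrt(17).
≈ 4.1231056 (to 7 d.p.).

sqrt(17)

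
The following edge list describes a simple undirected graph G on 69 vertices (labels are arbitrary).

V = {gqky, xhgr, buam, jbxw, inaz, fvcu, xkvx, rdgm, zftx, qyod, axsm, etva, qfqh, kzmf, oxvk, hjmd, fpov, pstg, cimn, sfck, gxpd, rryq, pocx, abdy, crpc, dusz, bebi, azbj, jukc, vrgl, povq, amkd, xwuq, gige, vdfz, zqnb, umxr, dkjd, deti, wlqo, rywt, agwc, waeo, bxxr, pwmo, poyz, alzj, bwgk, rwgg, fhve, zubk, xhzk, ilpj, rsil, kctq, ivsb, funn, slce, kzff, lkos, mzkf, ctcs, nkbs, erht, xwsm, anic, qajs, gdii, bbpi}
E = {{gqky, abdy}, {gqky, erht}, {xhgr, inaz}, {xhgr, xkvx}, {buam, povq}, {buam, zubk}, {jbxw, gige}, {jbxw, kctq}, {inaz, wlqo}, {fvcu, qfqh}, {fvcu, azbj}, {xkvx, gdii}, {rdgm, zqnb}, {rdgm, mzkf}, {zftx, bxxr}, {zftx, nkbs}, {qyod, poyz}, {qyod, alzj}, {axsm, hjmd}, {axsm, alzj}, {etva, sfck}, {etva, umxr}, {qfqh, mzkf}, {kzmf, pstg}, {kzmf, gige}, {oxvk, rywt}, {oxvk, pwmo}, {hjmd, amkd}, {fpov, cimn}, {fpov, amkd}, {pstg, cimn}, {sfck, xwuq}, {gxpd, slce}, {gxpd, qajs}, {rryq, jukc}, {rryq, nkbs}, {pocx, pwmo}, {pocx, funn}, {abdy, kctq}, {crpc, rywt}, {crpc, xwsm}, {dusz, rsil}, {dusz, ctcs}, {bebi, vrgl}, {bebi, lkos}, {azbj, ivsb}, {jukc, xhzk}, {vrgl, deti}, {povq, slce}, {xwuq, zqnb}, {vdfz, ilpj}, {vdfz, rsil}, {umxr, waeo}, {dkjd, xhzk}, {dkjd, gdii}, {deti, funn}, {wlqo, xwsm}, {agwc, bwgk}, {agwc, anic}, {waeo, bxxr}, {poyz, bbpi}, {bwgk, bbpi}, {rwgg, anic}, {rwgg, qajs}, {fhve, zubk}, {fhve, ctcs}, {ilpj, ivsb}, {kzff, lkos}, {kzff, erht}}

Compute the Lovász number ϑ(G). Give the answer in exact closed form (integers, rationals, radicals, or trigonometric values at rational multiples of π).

Vertex rryq has 2 neighbors: jukc, nkbs.
Vertex bxxr has 2 neighbors: zftx, waeo.
deg(umxr) = 2; N(umxr) = {etva, waeo}.
Vertex jbxw has 2 neighbors: gige, kctq.
69-vertex 2-regular graph: this is C_{69}, the 69-cycle.
A has 35 distinct eigenvalues ≈ [2.0, 1.99171, 1.96692, 1.92583, 1.86879, 1.79626, 1.70884, 1.60726, 1.49237, 1.36511, 1.22653, 1.0778, 0.92013, 0.75484, 0.58329, 0.40691, 0.22716, 0.04553, -0.13648, -0.31737, -0.49562, -0.66976, -0.83835, -1.0, -1.15336, -1.29716, -1.43022, -1.55142, -1.65977, -1.75437, -1.83442, -1.89928, -1.9484, -1.98137, -1.99793].
Lovász: ϑ = −69(-2*cos(pi/69))/(2+-(-1)*2*cos(pi/69)) = 69*cos(pi/69)/(cos(pi/69) + 1).
Numerically 34.4821141.
Lovász sandwich 34 ≤ 69*cos(pi/69)/(cos(pi/69) + 1) ≤ 35: both strict.

69*cos(pi/69)/(cos(pi/69) + 1)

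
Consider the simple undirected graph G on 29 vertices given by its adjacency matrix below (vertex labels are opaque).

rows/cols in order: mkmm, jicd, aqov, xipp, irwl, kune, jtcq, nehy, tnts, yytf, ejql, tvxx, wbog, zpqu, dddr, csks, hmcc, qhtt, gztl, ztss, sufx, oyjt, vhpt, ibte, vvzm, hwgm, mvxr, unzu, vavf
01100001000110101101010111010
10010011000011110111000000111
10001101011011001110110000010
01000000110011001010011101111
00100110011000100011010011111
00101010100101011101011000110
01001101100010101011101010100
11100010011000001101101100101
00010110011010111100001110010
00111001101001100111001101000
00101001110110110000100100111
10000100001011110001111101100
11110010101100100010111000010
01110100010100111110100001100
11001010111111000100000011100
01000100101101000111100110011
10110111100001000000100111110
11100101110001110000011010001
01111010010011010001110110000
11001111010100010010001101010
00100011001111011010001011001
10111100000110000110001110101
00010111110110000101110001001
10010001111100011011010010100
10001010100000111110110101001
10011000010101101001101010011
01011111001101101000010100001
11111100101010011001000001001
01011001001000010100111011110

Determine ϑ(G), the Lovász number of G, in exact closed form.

sqrt(29)

deg(vvzm) = 14; N(vvzm) = {mkmm, irwl, jtcq, tnts, dddr, csks, hmcc, qhtt, gztl, sufx, oyjt, ibte, hwgm, vavf}.
deg(kune) = 14; N(kune) = {aqov, irwl, jtcq, tnts, tvxx, zpqu, csks, hmcc, qhtt, ztss, oyjt, vhpt, mvxr, unzu}.
N(mvxr) = {jicd, xipp, irwl, kune, jtcq, nehy, ejql, tvxx, zpqu, dddr, hmcc, oyjt, ibte, vavf}, |N(mvxr)| = 14.
deg(mkmm) = 14; N(mkmm) = {jicd, aqov, nehy, tvxx, wbog, dddr, hmcc, qhtt, ztss, oyjt, ibte, vvzm, hwgm, unzu}.
Regular of degree 14 on 29 vertices: strongly regular (29,14,6,7).
The 3 distinct eigenvalues: [14.0, 2.193, -3.193].
With N=29: ϑ(G) = 29·(-(-sqrt(29)/2 - 1/2))/(14−(-sqrt(29)/2 - 1/2)) = sqrt(29).
= 5.3852… (decimal).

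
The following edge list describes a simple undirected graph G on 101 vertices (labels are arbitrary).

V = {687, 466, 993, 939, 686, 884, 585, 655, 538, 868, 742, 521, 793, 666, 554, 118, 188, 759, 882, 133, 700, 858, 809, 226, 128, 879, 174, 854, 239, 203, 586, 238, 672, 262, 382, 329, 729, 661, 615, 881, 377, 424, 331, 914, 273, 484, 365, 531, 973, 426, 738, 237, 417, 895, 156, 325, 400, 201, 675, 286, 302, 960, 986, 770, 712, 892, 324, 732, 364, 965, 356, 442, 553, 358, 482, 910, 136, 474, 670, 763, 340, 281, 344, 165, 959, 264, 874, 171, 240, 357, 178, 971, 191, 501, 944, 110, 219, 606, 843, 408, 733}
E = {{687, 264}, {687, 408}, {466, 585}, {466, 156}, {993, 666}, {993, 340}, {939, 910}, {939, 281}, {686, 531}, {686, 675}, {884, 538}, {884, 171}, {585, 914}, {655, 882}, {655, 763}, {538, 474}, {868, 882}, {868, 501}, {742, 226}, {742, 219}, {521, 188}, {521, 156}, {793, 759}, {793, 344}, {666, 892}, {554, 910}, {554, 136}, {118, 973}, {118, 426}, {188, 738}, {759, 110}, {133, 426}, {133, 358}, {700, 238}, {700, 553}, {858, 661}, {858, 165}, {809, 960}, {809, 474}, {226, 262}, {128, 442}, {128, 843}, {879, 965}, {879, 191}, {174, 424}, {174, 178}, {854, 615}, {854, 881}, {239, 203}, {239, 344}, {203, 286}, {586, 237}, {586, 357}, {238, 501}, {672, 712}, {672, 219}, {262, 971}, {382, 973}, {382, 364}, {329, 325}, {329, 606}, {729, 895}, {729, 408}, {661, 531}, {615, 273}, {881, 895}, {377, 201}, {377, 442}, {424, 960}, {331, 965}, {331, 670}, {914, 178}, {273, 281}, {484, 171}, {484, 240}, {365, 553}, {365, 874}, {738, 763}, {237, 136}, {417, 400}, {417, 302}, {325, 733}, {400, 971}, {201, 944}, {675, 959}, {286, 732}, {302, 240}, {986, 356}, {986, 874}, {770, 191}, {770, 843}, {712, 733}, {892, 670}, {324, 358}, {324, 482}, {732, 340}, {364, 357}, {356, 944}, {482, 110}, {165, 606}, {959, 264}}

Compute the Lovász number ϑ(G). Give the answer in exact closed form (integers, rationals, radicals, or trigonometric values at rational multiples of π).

101*cos(pi/101)/(cos(pi/101) + 1)

deg(884) = 2; N(884) = {538, 171}.
N(675) = {686, 959}, |N(675)| = 2.
N(226) = {742, 262}, |N(226)| = 2.
deg(136) = 2; N(136) = {554, 237}.
2-regular, N=101; a single 101-cycle (edge-transitive).
Distinct eigenvalues (to 6 d.p.): [2.0, 1.996131, 1.98454, 1.96527, 1.938398, 1.904026, 1.862288, 1.813345, 1.757387, 1.694629, 1.625316, 1.549714, 1.468117, 1.38084, 1.288221, 1.190618, 1.088408, 0.981988, 0.871769, 0.758177, 0.641652, 0.522644, 0.401614, 0.279031, 0.155368, 0.031104, -0.093281, -0.217304, -0.340487, -0.462353, -0.582429, -0.700253, -0.815367, -0.927327, -1.035699, -1.140065, -1.240019, -1.335176, -1.425168, -1.509646, -1.588283, -1.660776, -1.726843, -1.78623, -1.838706, -1.884069, -1.922142, -1.952779, -1.975861, -1.991299, -1.999033].
ϑ = −N·λ_min/(λ_max−λ_min) = −101·(-2*cos(pi/101))/(2−(-2*cos(pi/101))) = 101*cos(pi/101)/(cos(pi/101) + 1).
ϑ(G) ≈ 50.4878.
Sandwich: α(G)=50 ≤ ϑ(G)=101*cos(pi/101)/(cos(pi/101) + 1) ≤ χ(Ḡ)=51 (both strict).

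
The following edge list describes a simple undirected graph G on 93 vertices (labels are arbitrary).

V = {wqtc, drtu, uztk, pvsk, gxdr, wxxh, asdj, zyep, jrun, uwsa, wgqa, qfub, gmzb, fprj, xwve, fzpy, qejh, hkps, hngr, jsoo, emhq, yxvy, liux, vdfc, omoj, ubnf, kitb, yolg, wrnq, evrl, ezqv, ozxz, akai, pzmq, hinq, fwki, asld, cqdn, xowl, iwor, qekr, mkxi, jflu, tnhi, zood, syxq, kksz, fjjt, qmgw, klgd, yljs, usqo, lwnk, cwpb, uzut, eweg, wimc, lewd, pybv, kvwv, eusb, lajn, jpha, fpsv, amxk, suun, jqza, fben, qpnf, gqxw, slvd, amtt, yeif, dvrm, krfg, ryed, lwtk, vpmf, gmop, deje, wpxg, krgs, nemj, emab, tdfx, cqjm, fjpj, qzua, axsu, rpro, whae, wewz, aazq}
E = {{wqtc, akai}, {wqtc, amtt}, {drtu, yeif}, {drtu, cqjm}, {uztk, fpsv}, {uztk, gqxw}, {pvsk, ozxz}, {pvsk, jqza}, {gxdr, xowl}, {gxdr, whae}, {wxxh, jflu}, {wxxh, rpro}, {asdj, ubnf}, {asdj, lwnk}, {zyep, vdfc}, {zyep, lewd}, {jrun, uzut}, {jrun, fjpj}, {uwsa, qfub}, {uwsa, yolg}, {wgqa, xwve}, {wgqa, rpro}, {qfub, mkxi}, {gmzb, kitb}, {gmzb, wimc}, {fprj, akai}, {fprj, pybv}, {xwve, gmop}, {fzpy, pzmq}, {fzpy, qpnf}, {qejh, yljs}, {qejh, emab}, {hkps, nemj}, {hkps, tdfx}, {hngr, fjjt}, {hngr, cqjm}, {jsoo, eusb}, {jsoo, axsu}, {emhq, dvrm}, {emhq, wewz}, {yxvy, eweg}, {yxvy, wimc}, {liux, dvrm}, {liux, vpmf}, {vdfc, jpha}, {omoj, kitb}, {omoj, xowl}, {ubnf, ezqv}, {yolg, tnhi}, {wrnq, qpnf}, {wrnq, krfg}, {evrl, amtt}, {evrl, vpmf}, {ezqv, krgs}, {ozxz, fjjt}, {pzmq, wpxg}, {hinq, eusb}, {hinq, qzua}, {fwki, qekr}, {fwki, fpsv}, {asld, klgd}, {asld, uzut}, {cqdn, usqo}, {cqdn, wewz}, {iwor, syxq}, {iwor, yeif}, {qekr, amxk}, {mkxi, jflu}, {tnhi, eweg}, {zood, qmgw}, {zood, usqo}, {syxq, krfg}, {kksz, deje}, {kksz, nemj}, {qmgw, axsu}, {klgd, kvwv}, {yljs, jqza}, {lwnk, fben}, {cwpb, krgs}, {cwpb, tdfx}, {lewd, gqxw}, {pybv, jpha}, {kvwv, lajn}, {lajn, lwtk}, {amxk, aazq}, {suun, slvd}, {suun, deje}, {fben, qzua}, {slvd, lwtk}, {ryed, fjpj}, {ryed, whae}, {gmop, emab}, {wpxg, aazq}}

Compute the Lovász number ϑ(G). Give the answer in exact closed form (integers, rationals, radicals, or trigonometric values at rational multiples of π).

deg(hinq) = 2; N(hinq) = {eusb, qzua}.
N(deje) = {kksz, suun}, |N(deje)| = 2.
N(zyep) = {vdfc, lewd}, |N(zyep)| = 2.
deg(kitb) = 2; N(kitb) = {gmzb, omoj}.
G on 93 vertices is 2-regular; a single 93-cycle (edge-transitive).
A has 47 distinct eigenvalues ≈ [2.0, 1.995437, 1.98177, 1.95906, 1.927411, 1.886968, 1.837916, 1.780477, 1.714914, 1.641527, 1.56065, 1.472651, 1.377934, 1.276929, 1.170098, 1.057928, 0.940931, 0.819641, 0.694611, 0.566411, 0.435627, 0.302856, 0.168702, 0.033779, -0.101298, -0.235913, -0.369452, -0.501305, -0.630871, -0.757558, -0.880788, -1.0, -1.114649, -1.224212, -1.328189, -1.426106, -1.517516, -1.602002, -1.679179, -1.748693, -1.810229, -1.863505, -1.908279, -1.944345, -1.97154, -1.989739, -1.998859].
ϑ = −N·λ_min/(λ_max−λ_min) = −93·(-2*cos(pi/93))/(2−(-2*cos(pi/93))) = 93*cos(pi/93)/(cos(pi/93) + 1).
= 46.4867319… (decimal).
Check 46 ≤ 93*cos(pi/93)/(cos(pi/93) + 1) ≤ 47: both strict.

93*cos(pi/93)/(cos(pi/93) + 1)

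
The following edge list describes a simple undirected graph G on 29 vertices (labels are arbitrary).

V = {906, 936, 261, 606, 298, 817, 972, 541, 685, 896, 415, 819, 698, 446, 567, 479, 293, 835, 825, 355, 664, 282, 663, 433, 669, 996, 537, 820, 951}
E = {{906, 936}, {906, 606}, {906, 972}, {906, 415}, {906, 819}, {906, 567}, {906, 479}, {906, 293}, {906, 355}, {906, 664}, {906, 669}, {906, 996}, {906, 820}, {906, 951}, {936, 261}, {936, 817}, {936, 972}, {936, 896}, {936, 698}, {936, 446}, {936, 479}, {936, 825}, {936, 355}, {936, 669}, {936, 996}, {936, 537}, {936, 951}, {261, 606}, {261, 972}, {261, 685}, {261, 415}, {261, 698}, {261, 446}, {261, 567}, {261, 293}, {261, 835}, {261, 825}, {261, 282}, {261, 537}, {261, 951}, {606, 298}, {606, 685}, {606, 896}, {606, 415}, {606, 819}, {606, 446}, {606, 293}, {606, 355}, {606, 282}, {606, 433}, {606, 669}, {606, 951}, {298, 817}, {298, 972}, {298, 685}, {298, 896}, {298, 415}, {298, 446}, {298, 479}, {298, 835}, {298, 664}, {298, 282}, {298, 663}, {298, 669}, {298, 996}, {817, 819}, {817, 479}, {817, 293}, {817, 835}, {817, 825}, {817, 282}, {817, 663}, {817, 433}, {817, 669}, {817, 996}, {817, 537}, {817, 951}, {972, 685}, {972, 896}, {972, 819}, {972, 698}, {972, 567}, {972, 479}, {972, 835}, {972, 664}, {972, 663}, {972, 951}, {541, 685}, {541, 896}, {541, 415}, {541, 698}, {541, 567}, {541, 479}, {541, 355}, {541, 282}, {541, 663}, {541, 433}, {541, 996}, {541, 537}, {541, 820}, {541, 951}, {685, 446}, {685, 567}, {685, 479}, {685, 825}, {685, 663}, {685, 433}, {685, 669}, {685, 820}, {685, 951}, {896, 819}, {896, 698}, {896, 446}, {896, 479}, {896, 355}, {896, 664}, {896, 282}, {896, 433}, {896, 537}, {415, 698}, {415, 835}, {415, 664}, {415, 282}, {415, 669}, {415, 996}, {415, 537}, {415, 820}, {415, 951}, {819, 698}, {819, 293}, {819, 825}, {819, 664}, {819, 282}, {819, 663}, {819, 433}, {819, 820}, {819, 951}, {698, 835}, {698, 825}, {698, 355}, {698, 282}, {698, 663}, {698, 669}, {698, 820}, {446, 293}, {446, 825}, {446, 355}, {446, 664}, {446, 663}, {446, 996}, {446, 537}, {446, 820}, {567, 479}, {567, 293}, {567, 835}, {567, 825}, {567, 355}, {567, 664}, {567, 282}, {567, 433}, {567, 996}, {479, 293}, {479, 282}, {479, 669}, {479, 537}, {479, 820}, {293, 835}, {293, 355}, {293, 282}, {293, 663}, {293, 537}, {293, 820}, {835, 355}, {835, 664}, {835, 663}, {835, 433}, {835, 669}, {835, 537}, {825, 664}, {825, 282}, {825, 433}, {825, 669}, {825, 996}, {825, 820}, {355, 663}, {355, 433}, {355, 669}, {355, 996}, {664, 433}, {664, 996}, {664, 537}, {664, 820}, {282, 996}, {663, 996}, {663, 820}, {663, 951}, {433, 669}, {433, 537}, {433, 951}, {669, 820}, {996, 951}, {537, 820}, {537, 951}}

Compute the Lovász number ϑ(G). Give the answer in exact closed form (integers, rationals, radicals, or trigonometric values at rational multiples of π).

deg(537) = 14; N(537) = {936, 261, 817, 541, 896, 415, 446, 479, 293, 835, 664, 433, 820, 951}.
N(669) = {906, 936, 606, 298, 817, 685, 415, 698, 479, 835, 825, 355, 433, 820}, |N(669)| = 14.
Vertex 906 has 14 neighbors: 936, 606, 972, 415, 819, 567, 479, 293, 355, 664, 669, 996, 820, 951.
deg(996) = 14; N(996) = {906, 936, 298, 817, 541, 415, 446, 567, 825, 355, 664, 282, 663, 951}.
14-regular, N=29; SR(29,14,6,7) — a Paley graph.
spec(A) ≈ [14.0, 2.192582, -3.192582] (distinct, 6 d.p.).
ϑ = −N·λ_min/(λ_max−λ_min) = −29·(-sqrt(29)/2 - 1/2)/(14−(-sqrt(29)/2 - 1/2)) = sqrt(29).
= 5.38516481… (decimal).

sqrt(29)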